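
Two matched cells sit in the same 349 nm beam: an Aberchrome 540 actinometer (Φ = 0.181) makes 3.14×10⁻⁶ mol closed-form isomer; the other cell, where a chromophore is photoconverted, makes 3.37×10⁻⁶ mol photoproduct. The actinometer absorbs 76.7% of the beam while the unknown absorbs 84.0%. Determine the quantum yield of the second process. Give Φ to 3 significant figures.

Photons absorbed by the actinometer: 3.14×10⁻⁶ / 0.181 = 1.735×10⁻⁵ mol.
Incident flux: 1.735×10⁻⁵ / 0.767 = 2.262×10⁻⁵ einstein.
Absorbed by unknown: 0.840 × 2.262×10⁻⁵ = 1.900×10⁻⁵ mol.
Φ(unknown) = 3.37×10⁻⁶ / 1.900×10⁻⁵ = 0.177.

Φ = 0.177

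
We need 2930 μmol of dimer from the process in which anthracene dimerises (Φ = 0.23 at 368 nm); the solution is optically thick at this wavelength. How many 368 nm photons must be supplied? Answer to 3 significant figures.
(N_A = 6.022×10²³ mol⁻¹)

7.67×10²¹ photons

Product: 2930 μmol = 0.00293 mol.
Photons that must be absorbed: 0.00293 / 0.23 = 0.01274 mol.
Photon count: 0.01274 × 6.022×10²³ = 7.67×10²¹.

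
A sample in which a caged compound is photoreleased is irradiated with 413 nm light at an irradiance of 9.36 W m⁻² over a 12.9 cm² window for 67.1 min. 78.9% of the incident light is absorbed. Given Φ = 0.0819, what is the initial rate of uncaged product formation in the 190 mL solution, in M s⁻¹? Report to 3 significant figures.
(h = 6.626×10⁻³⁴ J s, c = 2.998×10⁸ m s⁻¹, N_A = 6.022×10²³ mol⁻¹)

1.42×10⁻⁸ M s⁻¹

Photon energy at 413 nm: hc/λ = (6.626×10⁻³⁴)(2.998×10⁸)/(413×10⁻⁹) = 4.810×10⁻¹⁹ J.
Energy delivered: (9.36 W m⁻²)(12.9×10⁻⁴ m²)(4026 s) = 48.61 J.
Photons incident: 48.61 / 4.810×10⁻¹⁹ = 1.011×10²⁰, i.e. 1.011×10²⁰/6.022×10²³ = 1.679×10⁻⁴ mol.
Photons absorbed: 0.789 × 1.679×10⁻⁴ = 1.325×10⁻⁴ mol.
Product formed: 0.0819 × 1.325×10⁻⁴ = 1.085×10⁻⁵ mol.
Rate: 1.085×10⁻⁵ mol / (4026 s × 0.19 L) = 1.42×10⁻⁸ M s⁻¹.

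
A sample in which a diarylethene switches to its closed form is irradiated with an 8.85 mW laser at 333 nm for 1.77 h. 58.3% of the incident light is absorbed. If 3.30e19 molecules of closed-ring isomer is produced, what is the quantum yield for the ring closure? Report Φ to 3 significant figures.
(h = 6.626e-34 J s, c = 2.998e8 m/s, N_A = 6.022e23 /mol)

Φ = 0.599

Product: 3.30e19 / 6.022e23 = 5.480e-5 mol.
Photon energy at 333 nm: hc/λ = (6.626e-34)(2.998e8)/(333e-9) = 5.965e-19 J.
Energy delivered: (8.85 mW)(6372 s) = 56.39 J.
Photons incident: 56.39 / 5.965e-19 = 9.453e19, i.e. 9.453e19/6.022e23 = 1.570e-4 mol.
Photons absorbed: 0.583 × 1.570e-4 = 9.153e-5 mol.
Φ = 5.480e-5 mol / 9.153e-5 mol photons = 0.599.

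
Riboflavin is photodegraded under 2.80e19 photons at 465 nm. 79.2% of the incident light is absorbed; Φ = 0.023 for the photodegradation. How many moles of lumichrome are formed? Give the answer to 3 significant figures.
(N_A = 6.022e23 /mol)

Moles of photons: 2.80e19 / 6.022e23 = 4.650e-5 mol.
Photons absorbed: 0.792 × 4.650e-5 = 3.683e-5 mol.
Product: Φ × n_abs = 0.023 × 3.683e-5 = 8.471e-7 mol.

8.47e-7 mol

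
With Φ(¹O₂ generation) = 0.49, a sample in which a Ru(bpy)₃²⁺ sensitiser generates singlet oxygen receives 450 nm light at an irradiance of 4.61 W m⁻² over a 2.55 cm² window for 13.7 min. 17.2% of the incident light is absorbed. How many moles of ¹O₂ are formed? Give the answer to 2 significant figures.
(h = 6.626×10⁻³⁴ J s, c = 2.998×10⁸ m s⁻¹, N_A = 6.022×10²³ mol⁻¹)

3.1×10⁻⁷ mol

Photon energy at 450 nm: hc/λ = (6.626×10⁻³⁴)(2.998×10⁸)/(450×10⁻⁹) = 4.414×10⁻¹⁹ J.
Energy delivered: (4.61 W m⁻²)(2.55×10⁻⁴ m²)(822 s) = 0.9663 J.
Photons incident: 0.9663 / 4.414×10⁻¹⁹ = 2.189×10¹⁸, i.e. 2.189×10¹⁸/6.022×10²³ = 3.635×10⁻⁶ mol.
Photons absorbed: 0.172 × 3.635×10⁻⁶ = 6.252×10⁻⁷ mol.
Product: Φ × n_abs = 0.49 × 6.252×10⁻⁷ = 3.063×10⁻⁷ mol.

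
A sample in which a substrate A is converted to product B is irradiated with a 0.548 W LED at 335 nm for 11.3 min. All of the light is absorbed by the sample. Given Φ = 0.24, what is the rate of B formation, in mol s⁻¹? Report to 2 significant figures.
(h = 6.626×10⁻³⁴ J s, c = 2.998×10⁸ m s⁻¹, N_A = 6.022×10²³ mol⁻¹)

Photon energy at 335 nm: hc/λ = (6.626×10⁻³⁴)(2.998×10⁸)/(335×10⁻⁹) = 5.930×10⁻¹⁹ J.
Energy delivered: (0.548 W)(678 s) = 371.5 J.
Photons incident: 371.5 / 5.930×10⁻¹⁹ = 6.265×10²⁰, i.e. 6.265×10²⁰/6.022×10²³ = 0.001040 mol.
Product formed: 0.24 × 0.001040 = 2.496×10⁻⁴ mol.
Rate: 2.496×10⁻⁴ / 678 s = 3.7×10⁻⁷ mol s⁻¹.

3.7×10⁻⁷ mol s⁻¹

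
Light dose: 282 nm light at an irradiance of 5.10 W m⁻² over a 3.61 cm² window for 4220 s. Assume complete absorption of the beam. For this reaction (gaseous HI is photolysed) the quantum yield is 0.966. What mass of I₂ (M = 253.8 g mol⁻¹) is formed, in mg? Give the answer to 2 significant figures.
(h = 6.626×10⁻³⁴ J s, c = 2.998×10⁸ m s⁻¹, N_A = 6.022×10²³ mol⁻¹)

Photon energy at 282 nm: hc/λ = (6.626×10⁻³⁴)(2.998×10⁸)/(282×10⁻⁹) = 7.044×10⁻¹⁹ J.
Energy delivered: (5.10 W m⁻²)(3.61×10⁻⁴ m²)(4220 s) = 7.769 J.
Photons incident: 7.769 / 7.044×10⁻¹⁹ = 1.103×10¹⁹, i.e. 1.103×10¹⁹/6.022×10²³ = 1.832×10⁻⁵ mol.
Product: Φ × n_abs = 0.966 × 1.832×10⁻⁵ = 1.770×10⁻⁵ mol.
Mass: 1.770×10⁻⁵ × 253.8 = 0.004492 g = 4.5 mg.

4.5 mg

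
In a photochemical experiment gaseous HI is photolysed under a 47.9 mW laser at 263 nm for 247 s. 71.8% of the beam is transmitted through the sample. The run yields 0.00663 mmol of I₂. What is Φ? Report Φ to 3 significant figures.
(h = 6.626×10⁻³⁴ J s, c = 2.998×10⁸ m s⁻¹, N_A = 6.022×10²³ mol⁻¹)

Φ = 0.904

Product: 0.00663 mmol = 6.63×10⁻⁶ mol.
Photon energy at 263 nm: hc/λ = (6.626×10⁻³⁴)(2.998×10⁸)/(263×10⁻⁹) = 7.553×10⁻¹⁹ J.
Energy delivered: (47.9 mW)(247 s) = 11.83 J.
Photons incident: 11.83 / 7.553×10⁻¹⁹ = 1.566×10¹⁹, i.e. 1.566×10¹⁹/6.022×10²³ = 2.600×10⁻⁵ mol.
Fraction absorbed: 1 − 71.8/100 = 0.2820.
Photons absorbed: 0.2820 × 2.600×10⁻⁵ = 7.332×10⁻⁶ mol.
Φ = 6.63×10⁻⁶ mol / 7.332×10⁻⁶ mol photons = 0.904.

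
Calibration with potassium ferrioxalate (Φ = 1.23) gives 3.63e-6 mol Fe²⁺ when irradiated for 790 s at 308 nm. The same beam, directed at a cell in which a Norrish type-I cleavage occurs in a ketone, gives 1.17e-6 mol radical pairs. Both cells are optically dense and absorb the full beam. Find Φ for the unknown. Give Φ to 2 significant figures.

Photons absorbed by the actinometer: 3.63e-6 / 1.23 = 2.951e-6 mol.
Φ(unknown) = 1.17e-6 / 2.951e-6 = 0.40.

Φ = 0.40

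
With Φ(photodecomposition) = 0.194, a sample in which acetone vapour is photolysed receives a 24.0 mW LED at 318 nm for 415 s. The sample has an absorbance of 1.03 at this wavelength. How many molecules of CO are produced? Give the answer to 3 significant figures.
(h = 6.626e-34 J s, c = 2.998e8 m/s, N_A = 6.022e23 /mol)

Photon energy at 318 nm: hc/λ = (6.626e-34)(2.998e8)/(318e-9) = 6.247e-19 J.
Energy delivered: (24.0 mW)(415 s) = 9.960 J.
Photons incident: 9.960 / 6.247e-19 = 1.594e19, i.e. 1.594e19/6.022e23 = 2.647e-5 mol.
Fraction absorbed: 1 − 10^(−1.03) = 0.9067.
Photons absorbed: 0.9067 × 2.647e-5 = 2.400e-5 mol.
Product: Φ × n_abs = 0.194 × 2.400e-5 = 4.656e-6 mol.
As a count: 4.656e-6 × 6.022e23 = 2.80e18.

2.80e18 molecules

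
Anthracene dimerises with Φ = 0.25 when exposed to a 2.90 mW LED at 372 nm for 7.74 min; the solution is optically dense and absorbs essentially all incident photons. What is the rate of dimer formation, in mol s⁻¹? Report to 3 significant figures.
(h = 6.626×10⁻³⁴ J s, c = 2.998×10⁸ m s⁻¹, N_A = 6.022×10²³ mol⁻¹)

Photon energy at 372 nm: hc/λ = (6.626×10⁻³⁴)(2.998×10⁸)/(372×10⁻⁹) = 5.340×10⁻¹⁹ J.
Energy delivered: (2.90 mW)(464.4 s) = 1.347 J.
Photons incident: 1.347 / 5.340×10⁻¹⁹ = 2.522×10¹⁸, i.e. 2.522×10¹⁸/6.022×10²³ = 4.188×10⁻⁶ mol.
Product formed: 0.25 × 4.188×10⁻⁶ = 1.047×10⁻⁶ mol.
Rate: 1.047×10⁻⁶ / 464.4 s = 2.25×10⁻⁹ mol s⁻¹.

2.25×10⁻⁹ mol s⁻¹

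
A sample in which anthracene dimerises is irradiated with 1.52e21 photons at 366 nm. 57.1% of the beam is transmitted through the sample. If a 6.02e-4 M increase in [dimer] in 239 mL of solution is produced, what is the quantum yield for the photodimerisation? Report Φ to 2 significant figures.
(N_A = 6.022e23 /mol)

Product: (6.02e-4 M)(0.239 L) = 1.439e-4 mol.
Moles of photons: 1.52e21 / 6.022e23 = 0.002524 mol.
Fraction absorbed: 1 − 57.1/100 = 0.4290.
Photons absorbed: 0.4290 × 0.002524 = 0.001083 mol.
Φ = 1.439e-4 mol / 0.001083 mol photons = 0.13.

Φ = 0.13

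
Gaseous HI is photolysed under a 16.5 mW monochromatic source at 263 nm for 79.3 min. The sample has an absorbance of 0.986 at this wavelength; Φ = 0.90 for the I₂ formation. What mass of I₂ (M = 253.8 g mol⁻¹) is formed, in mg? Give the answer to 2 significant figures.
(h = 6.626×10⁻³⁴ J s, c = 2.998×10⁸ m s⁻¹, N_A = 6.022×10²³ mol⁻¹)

35 mg

Photon energy at 263 nm: hc/λ = (6.626×10⁻³⁴)(2.998×10⁸)/(263×10⁻⁹) = 7.553×10⁻¹⁹ J.
Energy delivered: (16.5 mW)(4758 s) = 78.51 J.
Photons incident: 78.51 / 7.553×10⁻¹⁹ = 1.039×10²⁰, i.e. 1.039×10²⁰/6.022×10²³ = 1.725×10⁻⁴ mol.
Fraction absorbed: 1 − 10^(−0.986) = 0.8967.
Photons absorbed: 0.8967 × 1.725×10⁻⁴ = 1.547×10⁻⁴ mol.
Product: Φ × n_abs = 0.90 × 1.547×10⁻⁴ = 1.392×10⁻⁴ mol.
Mass: 1.392×10⁻⁴ × 253.8 = 0.03533 g = 35 mg.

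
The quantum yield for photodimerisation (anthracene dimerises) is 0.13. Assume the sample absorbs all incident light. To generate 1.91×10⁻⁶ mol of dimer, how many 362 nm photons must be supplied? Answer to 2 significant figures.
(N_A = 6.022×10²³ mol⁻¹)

Photons that must be absorbed: 1.91×10⁻⁶ / 0.13 = 1.469×10⁻⁵ mol.
Photon count: 1.469×10⁻⁵ × 6.022×10²³ = 8.8×10¹⁸.

8.8×10¹⁸ photons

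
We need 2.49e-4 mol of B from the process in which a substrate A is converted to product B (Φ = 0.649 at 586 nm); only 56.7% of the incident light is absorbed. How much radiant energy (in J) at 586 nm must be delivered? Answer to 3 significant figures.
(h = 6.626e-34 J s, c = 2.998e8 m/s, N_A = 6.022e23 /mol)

138 J

Photons that must be absorbed: 2.49e-4 / 0.649 = 3.837e-4 mol.
Incident photons needed: 3.837e-4 / 0.567 = 6.767e-4 mol.
Photon energy: hc/λ = 3.390e-19 J; per mole, 2.041e5 J mol⁻¹.
Energy required: 6.767e-4 × 2.041e5 = 138 J.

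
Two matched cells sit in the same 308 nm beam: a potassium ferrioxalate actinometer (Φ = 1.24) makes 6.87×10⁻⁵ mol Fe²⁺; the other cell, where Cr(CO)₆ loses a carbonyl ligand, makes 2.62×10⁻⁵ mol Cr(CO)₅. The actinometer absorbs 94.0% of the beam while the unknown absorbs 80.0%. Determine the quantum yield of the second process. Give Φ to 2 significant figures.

Φ = 0.56

Photons absorbed by the actinometer: 6.87×10⁻⁵ / 1.24 = 5.540×10⁻⁵ mol.
Incident flux: 5.540×10⁻⁵ / 0.940 = 5.894×10⁻⁵ einstein.
Absorbed by unknown: 0.800 × 5.894×10⁻⁵ = 4.715×10⁻⁵ mol.
Φ(unknown) = 2.62×10⁻⁵ / 4.715×10⁻⁵ = 0.56.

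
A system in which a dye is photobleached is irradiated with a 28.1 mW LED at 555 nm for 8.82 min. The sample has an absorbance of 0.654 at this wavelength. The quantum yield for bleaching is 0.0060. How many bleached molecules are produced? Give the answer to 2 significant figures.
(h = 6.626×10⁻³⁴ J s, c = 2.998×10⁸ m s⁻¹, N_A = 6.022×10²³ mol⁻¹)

Photon energy at 555 nm: hc/λ = (6.626×10⁻³⁴)(2.998×10⁸)/(555×10⁻⁹) = 3.579×10⁻¹⁹ J.
Energy delivered: (28.1 mW)(529.2 s) = 14.87 J.
Photons incident: 14.87 / 3.579×10⁻¹⁹ = 4.155×10¹⁹, i.e. 4.155×10¹⁹/6.022×10²³ = 6.900×10⁻⁵ mol.
Fraction absorbed: 1 − 10^(−0.654) = 0.7782.
Photons absorbed: 0.7782 × 6.900×10⁻⁵ = 5.370×10⁻⁵ mol.
Product: Φ × n_abs = 0.0060 × 5.370×10⁻⁵ = 3.222×10⁻⁷ mol.
As a count: 3.222×10⁻⁷ × 6.022×10²³ = 1.9×10¹⁷.

1.9×10¹⁷ bleached molecules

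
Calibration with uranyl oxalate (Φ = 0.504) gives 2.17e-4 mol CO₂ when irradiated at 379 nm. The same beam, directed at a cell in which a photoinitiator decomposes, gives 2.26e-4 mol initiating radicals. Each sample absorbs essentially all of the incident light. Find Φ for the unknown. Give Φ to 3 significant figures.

Photons absorbed by the actinometer: 2.17e-4 / 0.504 = 4.306e-4 mol.
Φ(unknown) = 2.26e-4 / 4.306e-4 = 0.525.

Φ = 0.525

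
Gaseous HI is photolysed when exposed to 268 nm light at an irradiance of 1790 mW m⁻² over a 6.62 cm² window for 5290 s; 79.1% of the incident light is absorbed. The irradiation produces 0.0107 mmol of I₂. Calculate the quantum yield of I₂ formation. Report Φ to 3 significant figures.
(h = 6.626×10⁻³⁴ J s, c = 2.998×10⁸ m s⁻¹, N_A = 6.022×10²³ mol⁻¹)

Φ = 0.963

Product: 0.0107 mmol = 1.07×10⁻⁵ mol.
Photon energy at 268 nm: hc/λ = (6.626×10⁻³⁴)(2.998×10⁸)/(268×10⁻⁹) = 7.412×10⁻¹⁹ J.
Energy delivered: (1790 mW m⁻²)(6.62×10⁻⁴ m²)(5290 s) = 6.269 J.
Photons incident: 6.269 / 7.412×10⁻¹⁹ = 8.458×10¹⁸, i.e. 8.458×10¹⁸/6.022×10²³ = 1.405×10⁻⁵ mol.
Photons absorbed: 0.791 × 1.405×10⁻⁵ = 1.111×10⁻⁵ mol.
Φ = 1.07×10⁻⁵ mol / 1.111×10⁻⁵ mol photons = 0.963.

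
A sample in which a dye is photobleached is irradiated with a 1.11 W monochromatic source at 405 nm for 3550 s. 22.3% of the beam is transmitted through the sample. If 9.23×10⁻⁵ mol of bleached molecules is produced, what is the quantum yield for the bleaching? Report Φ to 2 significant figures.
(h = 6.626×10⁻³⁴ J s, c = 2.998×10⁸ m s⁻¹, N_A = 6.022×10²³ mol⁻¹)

Φ = 0.0089

Photon energy at 405 nm: hc/λ = (6.626×10⁻³⁴)(2.998×10⁸)/(405×10⁻⁹) = 4.905×10⁻¹⁹ J.
Energy delivered: (1.11 W)(3550 s) = 3941 J.
Photons incident: 3941 / 4.905×10⁻¹⁹ = 8.035×10²¹, i.e. 8.035×10²¹/6.022×10²³ = 0.01334 mol.
Fraction absorbed: 1 − 22.3/100 = 0.7770.
Photons absorbed: 0.7770 × 0.01334 = 0.01037 mol.
Φ = 9.23×10⁻⁵ mol / 0.01037 mol photons = 0.0089.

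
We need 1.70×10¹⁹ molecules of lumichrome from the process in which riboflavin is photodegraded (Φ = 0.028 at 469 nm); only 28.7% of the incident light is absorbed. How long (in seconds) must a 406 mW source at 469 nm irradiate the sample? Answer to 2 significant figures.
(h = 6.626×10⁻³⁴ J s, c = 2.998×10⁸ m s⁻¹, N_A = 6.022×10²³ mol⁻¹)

Product: 1.70×10¹⁹ / 6.022×10²³ = 2.823×10⁻⁵ mol.
Photons that must be absorbed: 2.823×10⁻⁵ / 0.028 = 0.001008 mol.
Incident photons needed: 0.001008 / 0.287 = 0.003512 mol.
Photon energy: hc/λ = 4.236×10⁻¹⁹ J; per mole, 2.551×10⁵ J mol⁻¹.
Energy required: 0.003512 × 2.551×10⁵ = 895.9 J.
Time: 895.9 J / 0.406 W = 2200 s.

t ≈ 2200 s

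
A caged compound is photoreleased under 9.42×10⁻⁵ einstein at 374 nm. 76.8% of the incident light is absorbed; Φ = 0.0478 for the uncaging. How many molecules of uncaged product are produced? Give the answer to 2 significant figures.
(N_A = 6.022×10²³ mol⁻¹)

Photons absorbed: 0.768 × 9.42×10⁻⁵ = 7.235×10⁻⁵ mol.
Product: Φ × n_abs = 0.0478 × 7.235×10⁻⁵ = 3.458×10⁻⁶ mol.
As a count: 3.458×10⁻⁶ × 6.022×10²³ = 2.1×10¹⁸.

2.1×10¹⁸ molecules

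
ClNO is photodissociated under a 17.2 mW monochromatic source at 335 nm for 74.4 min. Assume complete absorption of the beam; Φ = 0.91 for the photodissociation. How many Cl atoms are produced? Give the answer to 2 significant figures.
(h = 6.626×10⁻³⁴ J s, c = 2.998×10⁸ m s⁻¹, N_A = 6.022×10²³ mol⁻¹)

1.2×10²⁰ atoms

Photon energy at 335 nm: hc/λ = (6.626×10⁻³⁴)(2.998×10⁸)/(335×10⁻⁹) = 5.930×10⁻¹⁹ J.
Energy delivered: (17.2 mW)(4464 s) = 76.78 J.
Photons incident: 76.78 / 5.930×10⁻¹⁹ = 1.295×10²⁰, i.e. 1.295×10²⁰/6.022×10²³ = 2.150×10⁻⁴ mol.
Product: Φ × n_abs = 0.91 × 2.150×10⁻⁴ = 1.957×10⁻⁴ mol.
As a count: 1.957×10⁻⁴ × 6.022×10²³ = 1.2×10²⁰.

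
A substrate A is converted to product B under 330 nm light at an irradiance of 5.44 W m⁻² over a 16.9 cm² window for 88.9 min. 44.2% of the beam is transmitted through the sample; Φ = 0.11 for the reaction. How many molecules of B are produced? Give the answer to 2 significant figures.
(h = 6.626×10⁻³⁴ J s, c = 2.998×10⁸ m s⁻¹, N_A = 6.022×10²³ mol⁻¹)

5.0×10¹⁸ molecules

Photon energy at 330 nm: hc/λ = (6.626×10⁻³⁴)(2.998×10⁸)/(330×10⁻⁹) = 6.020×10⁻¹⁹ J.
Energy delivered: (5.44 W m⁻²)(16.9×10⁻⁴ m²)(5334 s) = 49.04 J.
Photons incident: 49.04 / 6.020×10⁻¹⁹ = 8.146×10¹⁹, i.e. 8.146×10¹⁹/6.022×10²³ = 1.353×10⁻⁴ mol.
Fraction absorbed: 1 − 44.2/100 = 0.5580.
Photons absorbed: 0.5580 × 1.353×10⁻⁴ = 7.550×10⁻⁵ mol.
Product: Φ × n_abs = 0.11 × 7.550×10⁻⁵ = 8.305×10⁻⁶ mol.
As a count: 8.305×10⁻⁶ × 6.022×10²³ = 5.0×10¹⁸.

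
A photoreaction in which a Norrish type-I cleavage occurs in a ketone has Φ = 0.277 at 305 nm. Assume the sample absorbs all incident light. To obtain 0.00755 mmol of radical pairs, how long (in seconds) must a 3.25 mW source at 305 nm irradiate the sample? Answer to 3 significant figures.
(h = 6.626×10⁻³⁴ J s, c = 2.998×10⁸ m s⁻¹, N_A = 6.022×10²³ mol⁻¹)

t ≈ 3290 s

Product: 0.00755 mmol = 7.55×10⁻⁶ mol.
Photons that must be absorbed: 7.55×10⁻⁶ / 0.277 = 2.726×10⁻⁵ mol.
Photon energy: hc/λ = 6.513×10⁻¹⁹ J; per mole, 3.922×10⁵ J mol⁻¹.
Energy required: 2.726×10⁻⁵ × 3.922×10⁵ = 10.69 J.
Time: 10.69 J / 0.00325 W = 3290 s.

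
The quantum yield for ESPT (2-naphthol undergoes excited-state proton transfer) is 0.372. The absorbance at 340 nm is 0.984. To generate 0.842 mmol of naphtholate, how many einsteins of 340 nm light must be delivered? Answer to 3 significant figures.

0.00253 einstein

Product: 0.842 mmol = 8.42e-4 mol.
Photons that must be absorbed: 8.42e-4 / 0.372 = 0.002263 mol.
Fraction absorbed: 1 − 10^(−0.984) = 0.8962.
Incident photons needed: 0.002263 / 0.8962 = 0.002525 mol.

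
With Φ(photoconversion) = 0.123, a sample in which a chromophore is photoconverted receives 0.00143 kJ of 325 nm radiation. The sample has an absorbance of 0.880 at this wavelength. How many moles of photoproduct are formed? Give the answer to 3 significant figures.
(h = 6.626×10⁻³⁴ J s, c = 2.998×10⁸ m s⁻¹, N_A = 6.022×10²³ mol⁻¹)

Photon energy at 325 nm: hc/λ = (6.626×10⁻³⁴)(2.998×10⁸)/(325×10⁻⁹) = 6.112×10⁻¹⁹ J.
Incident energy: 0.00143 kJ = 1.43 J.
Photons incident: 1.43 / 6.112×10⁻¹⁹ = 2.340×10¹⁸, i.e. 2.340×10¹⁸/6.022×10²³ = 3.886×10⁻⁶ mol.
Fraction absorbed: 1 − 10^(−0.880) = 0.8682.
Photons absorbed: 0.8682 × 3.886×10⁻⁶ = 3.374×10⁻⁶ mol.
Product: Φ × n_abs = 0.123 × 3.374×10⁻⁶ = 4.150×10⁻⁷ mol.

4.15×10⁻⁷ mol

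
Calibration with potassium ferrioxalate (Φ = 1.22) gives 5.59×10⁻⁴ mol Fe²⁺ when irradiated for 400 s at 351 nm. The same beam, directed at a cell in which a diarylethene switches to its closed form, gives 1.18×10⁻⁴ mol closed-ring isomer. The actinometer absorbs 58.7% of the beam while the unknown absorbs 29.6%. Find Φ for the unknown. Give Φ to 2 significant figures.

Photons absorbed by the actinometer: 5.59×10⁻⁴ / 1.22 = 4.582×10⁻⁴ mol.
Incident flux: 4.582×10⁻⁴ / 0.587 = 7.806×10⁻⁴ einstein.
Absorbed by unknown: 0.296 × 7.806×10⁻⁴ = 2.311×10⁻⁴ mol.
Φ(unknown) = 1.18×10⁻⁴ / 2.311×10⁻⁴ = 0.51.

Φ = 0.51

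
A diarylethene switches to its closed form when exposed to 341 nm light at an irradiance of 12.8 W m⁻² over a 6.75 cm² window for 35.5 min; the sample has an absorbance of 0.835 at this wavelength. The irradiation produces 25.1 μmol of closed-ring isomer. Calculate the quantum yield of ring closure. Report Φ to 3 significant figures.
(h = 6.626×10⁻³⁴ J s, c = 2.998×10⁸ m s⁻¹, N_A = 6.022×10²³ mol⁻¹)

Φ = 0.560

Product: 25.1 μmol = 2.51×10⁻⁵ mol.
Photon energy at 341 nm: hc/λ = (6.626×10⁻³⁴)(2.998×10⁸)/(341×10⁻⁹) = 5.825×10⁻¹⁹ J.
Energy delivered: (12.8 W m⁻²)(6.75×10⁻⁴ m²)(2130 s) = 18.40 J.
Photons incident: 18.40 / 5.825×10⁻¹⁹ = 3.159×10¹⁹, i.e. 3.159×10¹⁹/6.022×10²³ = 5.246×10⁻⁵ mol.
Fraction absorbed: 1 − 10^(−0.835) = 0.8538.
Photons absorbed: 0.8538 × 5.246×10⁻⁵ = 4.479×10⁻⁵ mol.
Φ = 2.51×10⁻⁵ mol / 4.479×10⁻⁵ mol photons = 0.560.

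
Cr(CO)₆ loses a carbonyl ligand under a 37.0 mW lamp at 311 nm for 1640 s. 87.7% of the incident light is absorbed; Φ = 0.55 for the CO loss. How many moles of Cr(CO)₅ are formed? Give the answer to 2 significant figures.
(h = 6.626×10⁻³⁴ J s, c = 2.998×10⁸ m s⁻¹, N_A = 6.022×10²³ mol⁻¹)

7.6×10⁻⁵ mol

Photon energy at 311 nm: hc/λ = (6.626×10⁻³⁴)(2.998×10⁸)/(311×10⁻⁹) = 6.387×10⁻¹⁹ J.
Energy delivered: (37.0 mW)(1640 s) = 60.68 J.
Photons incident: 60.68 / 6.387×10⁻¹⁹ = 9.501×10¹⁹, i.e. 9.501×10¹⁹/6.022×10²³ = 1.578×10⁻⁴ mol.
Photons absorbed: 0.877 × 1.578×10⁻⁴ = 1.384×10⁻⁴ mol.
Product: Φ × n_abs = 0.55 × 1.384×10⁻⁴ = 7.612×10⁻⁵ mol.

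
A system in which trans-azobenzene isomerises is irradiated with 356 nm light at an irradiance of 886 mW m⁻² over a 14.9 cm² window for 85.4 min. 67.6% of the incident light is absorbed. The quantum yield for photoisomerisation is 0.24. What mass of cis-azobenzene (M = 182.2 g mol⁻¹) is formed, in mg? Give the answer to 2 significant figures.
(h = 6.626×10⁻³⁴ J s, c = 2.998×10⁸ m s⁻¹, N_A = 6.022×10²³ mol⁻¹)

Photon energy at 356 nm: hc/λ = (6.626×10⁻³⁴)(2.998×10⁸)/(356×10⁻⁹) = 5.580×10⁻¹⁹ J.
Energy delivered: (886 mW m⁻²)(14.9×10⁻⁴ m²)(5124 s) = 6.764 J.
Photons incident: 6.764 / 5.580×10⁻¹⁹ = 1.212×10¹⁹, i.e. 1.212×10¹⁹/6.022×10²³ = 2.013×10⁻⁵ mol.
Photons absorbed: 0.676 × 2.013×10⁻⁵ = 1.361×10⁻⁵ mol.
Product: Φ × n_abs = 0.24 × 1.361×10⁻⁵ = 3.266×10⁻⁶ mol.
Mass: 3.266×10⁻⁶ × 182.2 = 5.951×10⁻⁴ g = 0.60 mg.

0.60 mg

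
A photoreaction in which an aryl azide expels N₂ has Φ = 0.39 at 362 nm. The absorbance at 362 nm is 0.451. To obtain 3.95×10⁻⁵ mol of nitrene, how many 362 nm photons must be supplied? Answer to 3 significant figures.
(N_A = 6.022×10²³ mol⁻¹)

Photons that must be absorbed: 3.95×10⁻⁵ / 0.39 = 1.013×10⁻⁴ mol.
Fraction absorbed: 1 − 10^(−0.451) = 0.6460.
Incident photons needed: 1.013×10⁻⁴ / 0.6460 = 1.568×10⁻⁴ mol.
Photon count: 1.568×10⁻⁴ × 6.022×10²³ = 9.44×10¹⁹.

9.44×10¹⁹ photons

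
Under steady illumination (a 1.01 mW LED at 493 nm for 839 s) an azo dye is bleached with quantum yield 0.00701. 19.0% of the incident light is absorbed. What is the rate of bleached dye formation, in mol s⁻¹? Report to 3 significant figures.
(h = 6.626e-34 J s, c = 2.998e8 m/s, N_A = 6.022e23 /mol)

Photon energy at 493 nm: hc/λ = (6.626e-34)(2.998e8)/(493e-9) = 4.029e-19 J.
Energy delivered: (1.01 mW)(839 s) = 0.8474 J.
Photons incident: 0.8474 / 4.029e-19 = 2.103e18, i.e. 2.103e18/6.022e23 = 3.492e-6 mol.
Photons absorbed: 0.190 × 3.492e-6 = 6.635e-7 mol.
Product formed: 0.00701 × 6.635e-7 = 4.651e-9 mol.
Rate: 4.651e-9 / 839 s = 5.54e-12 mol s⁻¹.

5.54e-12 mol s⁻¹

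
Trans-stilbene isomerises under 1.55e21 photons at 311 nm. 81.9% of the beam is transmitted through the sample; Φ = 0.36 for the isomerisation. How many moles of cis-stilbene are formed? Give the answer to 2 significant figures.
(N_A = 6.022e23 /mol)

Moles of photons: 1.55e21 / 6.022e23 = 0.002574 mol.
Fraction absorbed: 1 − 81.9/100 = 0.1810.
Photons absorbed: 0.1810 × 0.002574 = 4.659e-4 mol.
Product: Φ × n_abs = 0.36 × 4.659e-4 = 1.677e-4 mol.

1.7e-4 mol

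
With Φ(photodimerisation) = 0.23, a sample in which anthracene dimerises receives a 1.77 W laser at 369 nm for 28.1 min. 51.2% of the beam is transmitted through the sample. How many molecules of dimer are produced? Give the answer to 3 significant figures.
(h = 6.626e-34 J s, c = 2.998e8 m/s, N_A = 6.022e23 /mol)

6.22e20 molecules

Photon energy at 369 nm: hc/λ = (6.626e-34)(2.998e8)/(369e-9) = 5.383e-19 J.
Energy delivered: (1.77 W)(1686 s) = 2984 J.
Photons incident: 2984 / 5.383e-19 = 5.543e21, i.e. 5.543e21/6.022e23 = 0.009205 mol.
Fraction absorbed: 1 − 51.2/100 = 0.4880.
Photons absorbed: 0.4880 × 0.009205 = 0.004492 mol.
Product: Φ × n_abs = 0.23 × 0.004492 = 0.001033 mol.
As a count: 0.001033 × 6.022e23 = 6.22e20.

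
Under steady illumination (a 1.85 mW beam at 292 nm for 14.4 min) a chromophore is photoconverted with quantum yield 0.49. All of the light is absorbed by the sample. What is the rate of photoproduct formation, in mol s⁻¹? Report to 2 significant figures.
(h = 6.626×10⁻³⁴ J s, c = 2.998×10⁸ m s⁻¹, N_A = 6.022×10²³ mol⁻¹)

2.2×10⁻⁹ mol s⁻¹

Photon energy at 292 nm: hc/λ = (6.626×10⁻³⁴)(2.998×10⁸)/(292×10⁻⁹) = 6.803×10⁻¹⁹ J.
Energy delivered: (1.85 mW)(864 s) = 1.598 J.
Photons incident: 1.598 / 6.803×10⁻¹⁹ = 2.349×10¹⁸, i.e. 2.349×10¹⁸/6.022×10²³ = 3.901×10⁻⁶ mol.
Product formed: 0.49 × 3.901×10⁻⁶ = 1.911×10⁻⁶ mol.
Rate: 1.911×10⁻⁶ / 864 s = 2.2×10⁻⁹ mol s⁻¹.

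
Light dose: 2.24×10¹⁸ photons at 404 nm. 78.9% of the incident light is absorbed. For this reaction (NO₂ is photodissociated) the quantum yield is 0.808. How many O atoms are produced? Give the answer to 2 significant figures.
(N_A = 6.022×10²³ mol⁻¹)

1.4×10¹⁸ atoms

Moles of photons: 2.24×10¹⁸ / 6.022×10²³ = 3.720×10⁻⁶ mol.
Photons absorbed: 0.789 × 3.720×10⁻⁶ = 2.935×10⁻⁶ mol.
Product: Φ × n_abs = 0.808 × 2.935×10⁻⁶ = 2.371×10⁻⁶ mol.
As a count: 2.371×10⁻⁶ × 6.022×10²³ = 1.4×10¹⁸.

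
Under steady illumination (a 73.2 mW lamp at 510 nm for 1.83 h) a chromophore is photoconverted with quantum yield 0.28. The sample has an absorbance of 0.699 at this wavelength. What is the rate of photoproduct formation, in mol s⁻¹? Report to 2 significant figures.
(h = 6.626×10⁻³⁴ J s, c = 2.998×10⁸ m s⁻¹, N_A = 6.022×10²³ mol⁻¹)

7.0×10⁻⁸ mol s⁻¹

Photon energy at 510 nm: hc/λ = (6.626×10⁻³⁴)(2.998×10⁸)/(510×10⁻⁹) = 3.895×10⁻¹⁹ J.
Energy delivered: (73.2 mW)(6588 s) = 482.2 J.
Photons incident: 482.2 / 3.895×10⁻¹⁹ = 1.238×10²¹, i.e. 1.238×10²¹/6.022×10²³ = 0.002056 mol.
Fraction absorbed: 1 − 10^(−0.699) = 0.8000.
Photons absorbed: 0.8000 × 0.002056 = 0.001645 mol.
Product formed: 0.28 × 0.001645 = 4.606×10⁻⁴ mol.
Rate: 4.606×10⁻⁴ / 6588 s = 7.0×10⁻⁸ mol s⁻¹.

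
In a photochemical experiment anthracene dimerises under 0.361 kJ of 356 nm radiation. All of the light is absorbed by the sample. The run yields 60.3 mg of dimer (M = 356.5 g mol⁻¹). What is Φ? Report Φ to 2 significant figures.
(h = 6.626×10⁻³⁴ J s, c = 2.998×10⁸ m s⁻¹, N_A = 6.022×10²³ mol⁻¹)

Φ = 0.16

Product: 60.3 mg / 356.5 g mol⁻¹ = 1.691×10⁻⁴ mol.
Photon energy at 356 nm: hc/λ = (6.626×10⁻³⁴)(2.998×10⁸)/(356×10⁻⁹) = 5.580×10⁻¹⁹ J.
Incident energy: 0.361 kJ = 361 J.
Photons incident: 361 / 5.580×10⁻¹⁹ = 6.470×10²⁰, i.e. 6.470×10²⁰/6.022×10²³ = 0.001074 mol.
Φ = 1.691×10⁻⁴ mol / 0.001074 mol photons = 0.16.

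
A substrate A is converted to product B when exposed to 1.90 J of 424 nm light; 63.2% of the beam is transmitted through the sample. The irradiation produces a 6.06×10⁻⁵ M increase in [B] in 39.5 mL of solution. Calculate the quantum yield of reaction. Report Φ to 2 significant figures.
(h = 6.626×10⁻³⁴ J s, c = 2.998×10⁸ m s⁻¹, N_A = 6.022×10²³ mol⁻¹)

Φ = 0.97

Product: (6.06×10⁻⁵ M)(0.0395 L) = 2.394×10⁻⁶ mol.
Photon energy at 424 nm: hc/λ = (6.626×10⁻³⁴)(2.998×10⁸)/(424×10⁻⁹) = 4.685×10⁻¹⁹ J.
Photons incident: 1.90 / 4.685×10⁻¹⁹ = 4.055×10¹⁸, i.e. 4.055×10¹⁸/6.022×10²³ = 6.734×10⁻⁶ mol.
Fraction absorbed: 1 − 63.2/100 = 0.3680.
Photons absorbed: 0.3680 × 6.734×10⁻⁶ = 2.478×10⁻⁶ mol.
Φ = 2.394×10⁻⁶ mol / 2.478×10⁻⁶ mol photons = 0.97.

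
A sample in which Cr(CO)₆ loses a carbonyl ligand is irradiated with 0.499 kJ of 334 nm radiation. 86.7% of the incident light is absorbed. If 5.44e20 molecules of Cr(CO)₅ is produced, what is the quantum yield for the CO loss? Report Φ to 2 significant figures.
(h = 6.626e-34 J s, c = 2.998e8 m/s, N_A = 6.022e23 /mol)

Product: 5.44e20 / 6.022e23 = 9.034e-4 mol.
Photon energy at 334 nm: hc/λ = (6.626e-34)(2.998e8)/(334e-9) = 5.948e-19 J.
Incident energy: 0.499 kJ = 499 J.
Photons incident: 499 / 5.948e-19 = 8.389e20, i.e. 8.389e20/6.022e23 = 0.001393 mol.
Photons absorbed: 0.867 × 0.001393 = 0.001208 mol.
Φ = 9.034e-4 mol / 0.001208 mol photons = 0.75.

Φ = 0.75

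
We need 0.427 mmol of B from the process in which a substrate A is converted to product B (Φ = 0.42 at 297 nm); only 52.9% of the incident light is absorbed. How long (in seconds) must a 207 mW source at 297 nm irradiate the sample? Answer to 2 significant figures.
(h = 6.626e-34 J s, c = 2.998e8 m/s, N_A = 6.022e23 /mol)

Product: 0.427 mmol = 4.27e-4 mol.
Photons that must be absorbed: 4.27e-4 / 0.42 = 0.001017 mol.
Incident photons needed: 0.001017 / 0.529 = 0.001922 mol.
Photon energy: hc/λ = 6.688e-19 J; per mole, 4.028e5 J mol⁻¹.
Energy required: 0.001922 × 4.028e5 = 774.2 J.
Time: 774.2 J / 0.207 W = 3700 s.

t ≈ 3700 s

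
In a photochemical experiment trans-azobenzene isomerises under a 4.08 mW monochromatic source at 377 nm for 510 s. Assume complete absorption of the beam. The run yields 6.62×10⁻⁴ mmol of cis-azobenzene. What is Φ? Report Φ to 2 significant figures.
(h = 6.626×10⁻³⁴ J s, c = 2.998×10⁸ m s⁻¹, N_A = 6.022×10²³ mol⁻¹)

Φ = 0.10

Product: 6.62×10⁻⁴ mmol = 6.62×10⁻⁷ mol.
Photon energy at 377 nm: hc/λ = (6.626×10⁻³⁴)(2.998×10⁸)/(377×10⁻⁹) = 5.269×10⁻¹⁹ J.
Energy delivered: (4.08 mW)(510 s) = 2.081 J.
Photons incident: 2.081 / 5.269×10⁻¹⁹ = 3.950×10¹⁸, i.e. 3.950×10¹⁸/6.022×10²³ = 6.559×10⁻⁶ mol.
Φ = 6.62×10⁻⁷ mol / 6.559×10⁻⁶ mol photons = 0.10.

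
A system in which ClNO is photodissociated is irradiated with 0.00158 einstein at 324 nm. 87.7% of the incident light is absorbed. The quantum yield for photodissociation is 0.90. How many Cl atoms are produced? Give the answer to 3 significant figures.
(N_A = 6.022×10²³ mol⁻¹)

7.51×10²⁰ atoms

Photons absorbed: 0.877 × 0.00158 = 0.001386 mol.
Product: Φ × n_abs = 0.90 × 0.001386 = 0.001247 mol.
As a count: 0.001247 × 6.022×10²³ = 7.51×10²⁰.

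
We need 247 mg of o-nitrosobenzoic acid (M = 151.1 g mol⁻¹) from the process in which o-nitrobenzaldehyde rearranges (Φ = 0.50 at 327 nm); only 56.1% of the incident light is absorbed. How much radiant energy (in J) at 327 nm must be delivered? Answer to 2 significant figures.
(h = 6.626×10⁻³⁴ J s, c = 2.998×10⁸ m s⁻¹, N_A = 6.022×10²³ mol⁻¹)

2100 J

Product: 247 mg / 151.1 g mol⁻¹ = 0.001635 mol.
Photons that must be absorbed: 0.001635 / 0.50 = 0.003270 mol.
Incident photons needed: 0.003270 / 0.561 = 0.005829 mol.
Photon energy: hc/λ = 6.075×10⁻¹⁹ J; per mole, 3.658×10⁵ J mol⁻¹.
Energy required: 0.005829 × 3.658×10⁵ = 2100 J.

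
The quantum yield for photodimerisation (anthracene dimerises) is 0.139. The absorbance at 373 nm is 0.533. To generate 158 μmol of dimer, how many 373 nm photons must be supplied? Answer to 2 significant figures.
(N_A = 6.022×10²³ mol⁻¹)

9.7×10²⁰ photons

Product: 158 μmol = 1.58×10⁻⁴ mol.
Photons that must be absorbed: 1.58×10⁻⁴ / 0.139 = 0.001137 mol.
Fraction absorbed: 1 − 10^(−0.533) = 0.7069.
Incident photons needed: 0.001137 / 0.7069 = 0.001608 mol.
Photon count: 0.001608 × 6.022×10²³ = 9.7×10²⁰.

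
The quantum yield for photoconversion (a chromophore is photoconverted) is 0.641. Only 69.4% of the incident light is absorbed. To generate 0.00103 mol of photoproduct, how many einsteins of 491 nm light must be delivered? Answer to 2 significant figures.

Photons that must be absorbed: 0.00103 / 0.641 = 0.001607 mol.
Incident photons needed: 0.001607 / 0.694 = 0.002316 mol.

0.0023 einstein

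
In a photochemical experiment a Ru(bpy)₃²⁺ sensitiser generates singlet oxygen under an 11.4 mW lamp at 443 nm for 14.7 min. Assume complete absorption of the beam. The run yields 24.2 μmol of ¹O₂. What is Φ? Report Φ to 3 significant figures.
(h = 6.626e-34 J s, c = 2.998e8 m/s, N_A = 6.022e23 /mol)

Product: 24.2 μmol = 2.42e-5 mol.
Photon energy at 443 nm: hc/λ = (6.626e-34)(2.998e8)/(443e-9) = 4.484e-19 J.
Energy delivered: (11.4 mW)(882 s) = 10.05 J.
Photons incident: 10.05 / 4.484e-19 = 2.241e19, i.e. 2.241e19/6.022e23 = 3.721e-5 mol.
Φ = 2.42e-5 mol / 3.721e-5 mol photons = 0.650.

Φ = 0.650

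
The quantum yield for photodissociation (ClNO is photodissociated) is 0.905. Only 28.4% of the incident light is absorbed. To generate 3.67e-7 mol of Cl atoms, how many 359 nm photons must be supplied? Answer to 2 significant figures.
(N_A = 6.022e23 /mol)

8.6e17 photons

Photons that must be absorbed: 3.67e-7 / 0.905 = 4.055e-7 mol.
Incident photons needed: 4.055e-7 / 0.284 = 1.428e-6 mol.
Photon count: 1.428e-6 × 6.022e23 = 8.6e17.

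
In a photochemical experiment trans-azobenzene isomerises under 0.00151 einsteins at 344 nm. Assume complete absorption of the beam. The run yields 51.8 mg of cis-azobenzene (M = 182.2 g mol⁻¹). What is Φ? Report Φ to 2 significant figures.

Φ = 0.19

Product: 51.8 mg / 182.2 g mol⁻¹ = 2.843e-4 mol.
Φ = 2.843e-4 mol / 0.00151 mol photons = 0.19.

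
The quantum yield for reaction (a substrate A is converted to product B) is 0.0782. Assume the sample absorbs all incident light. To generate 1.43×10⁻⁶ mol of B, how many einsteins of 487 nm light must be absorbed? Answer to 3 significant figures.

1.83×10⁻⁵ einstein

Photons that must be absorbed: 1.43×10⁻⁶ / 0.0782 = 1.829×10⁻⁵ mol.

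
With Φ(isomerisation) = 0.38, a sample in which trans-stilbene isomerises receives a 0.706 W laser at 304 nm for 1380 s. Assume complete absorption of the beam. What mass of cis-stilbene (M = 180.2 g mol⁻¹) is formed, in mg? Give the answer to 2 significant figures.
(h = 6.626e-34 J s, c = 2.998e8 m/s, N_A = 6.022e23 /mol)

170 mg

Photon energy at 304 nm: hc/λ = (6.626e-34)(2.998e8)/(304e-9) = 6.534e-19 J.
Energy delivered: (0.706 W)(1380 s) = 974.3 J.
Photons incident: 974.3 / 6.534e-19 = 1.491e21, i.e. 1.491e21/6.022e23 = 0.002476 mol.
Product: Φ × n_abs = 0.38 × 0.002476 = 9.409e-4 mol.
Mass: 9.409e-4 × 180.2 = 0.1696 g = 170 mg.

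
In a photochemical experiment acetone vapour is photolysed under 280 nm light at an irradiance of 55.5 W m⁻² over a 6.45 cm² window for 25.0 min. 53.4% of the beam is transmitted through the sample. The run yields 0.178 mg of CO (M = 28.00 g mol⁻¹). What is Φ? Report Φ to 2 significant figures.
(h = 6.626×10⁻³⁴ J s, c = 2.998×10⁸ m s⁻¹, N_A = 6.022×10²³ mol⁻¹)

Φ = 0.11

Product: 0.178 mg / 28.00 g mol⁻¹ = 6.357×10⁻⁶ mol.
Photon energy at 280 nm: hc/λ = (6.626×10⁻³⁴)(2.998×10⁸)/(280×10⁻⁹) = 7.095×10⁻¹⁹ J.
Energy delivered: (55.5 W m⁻²)(6.45×10⁻⁴ m²)(1500 s) = 53.70 J.
Photons incident: 53.70 / 7.095×10⁻¹⁹ = 7.569×10¹⁹, i.e. 7.569×10¹⁹/6.022×10²³ = 1.257×10⁻⁴ mol.
Fraction absorbed: 1 − 53.4/100 = 0.4660.
Photons absorbed: 0.4660 × 1.257×10⁻⁴ = 5.858×10⁻⁵ mol.
Φ = 6.357×10⁻⁶ mol / 5.858×10⁻⁵ mol photons = 0.11.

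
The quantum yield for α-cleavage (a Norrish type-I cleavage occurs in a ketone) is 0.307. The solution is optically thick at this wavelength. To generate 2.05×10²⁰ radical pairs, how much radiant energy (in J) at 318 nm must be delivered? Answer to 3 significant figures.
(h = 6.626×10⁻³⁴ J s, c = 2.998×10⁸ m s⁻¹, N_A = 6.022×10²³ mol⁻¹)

417 J

Product: 2.05×10²⁰ / 6.022×10²³ = 3.404×10⁻⁴ mol.
Photons that must be absorbed: 3.404×10⁻⁴ / 0.307 = 0.001109 mol.
Photon energy: hc/λ = 6.247×10⁻¹⁹ J; per mole, 3.762×10⁵ J mol⁻¹.
Energy required: 0.001109 × 3.762×10⁵ = 417 J.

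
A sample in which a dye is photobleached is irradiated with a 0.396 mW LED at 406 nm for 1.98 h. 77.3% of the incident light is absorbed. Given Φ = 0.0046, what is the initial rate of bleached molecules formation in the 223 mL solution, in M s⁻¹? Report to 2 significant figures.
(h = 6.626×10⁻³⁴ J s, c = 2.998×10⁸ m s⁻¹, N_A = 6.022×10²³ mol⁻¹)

Photon energy at 406 nm: hc/λ = (6.626×10⁻³⁴)(2.998×10⁸)/(406×10⁻⁹) = 4.893×10⁻¹⁹ J.
Energy delivered: (0.396 mW)(7128 s) = 2.823 J.
Photons incident: 2.823 / 4.893×10⁻¹⁹ = 5.769×10¹⁸, i.e. 5.769×10¹⁸/6.022×10²³ = 9.580×10⁻⁶ mol.
Photons absorbed: 0.773 × 9.580×10⁻⁶ = 7.405×10⁻⁶ mol.
Product formed: 0.0046 × 7.405×10⁻⁶ = 3.406×10⁻⁸ mol.
Rate: 3.406×10⁻⁸ mol / (7128 s × 0.223 L) = 2.1×10⁻¹¹ M s⁻¹.

2.1×10⁻¹¹ M s⁻¹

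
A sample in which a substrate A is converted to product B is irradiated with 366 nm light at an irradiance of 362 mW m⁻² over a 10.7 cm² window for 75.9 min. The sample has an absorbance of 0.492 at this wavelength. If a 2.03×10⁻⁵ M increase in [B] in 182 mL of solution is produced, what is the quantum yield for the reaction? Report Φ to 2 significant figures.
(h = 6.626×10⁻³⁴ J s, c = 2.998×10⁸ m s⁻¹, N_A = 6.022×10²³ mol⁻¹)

Φ = 1.0

Product: (2.03×10⁻⁵ M)(0.182 L) = 3.695×10⁻⁶ mol.
Photon energy at 366 nm: hc/λ = (6.626×10⁻³⁴)(2.998×10⁸)/(366×10⁻⁹) = 5.428×10⁻¹⁹ J.
Energy delivered: (362 mW m⁻²)(10.7×10⁻⁴ m²)(4554 s) = 1.764 J.
Photons incident: 1.764 / 5.428×10⁻¹⁹ = 3.250×10¹⁸, i.e. 3.250×10¹⁸/6.022×10²³ = 5.397×10⁻⁶ mol.
Fraction absorbed: 1 − 10^(−0.492) = 0.6779.
Photons absorbed: 0.6779 × 5.397×10⁻⁶ = 3.659×10⁻⁶ mol.
Φ = 3.695×10⁻⁶ mol / 3.659×10⁻⁶ mol photons = 1.0.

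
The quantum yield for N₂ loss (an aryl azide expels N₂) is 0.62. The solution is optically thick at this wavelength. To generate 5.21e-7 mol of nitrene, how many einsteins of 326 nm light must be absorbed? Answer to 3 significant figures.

Photons that must be absorbed: 5.21e-7 / 0.62 = 8.403e-7 mol.

8.40e-7 einstein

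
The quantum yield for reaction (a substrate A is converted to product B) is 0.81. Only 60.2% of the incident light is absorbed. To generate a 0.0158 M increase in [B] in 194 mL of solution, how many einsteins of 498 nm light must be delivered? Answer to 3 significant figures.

Product: (0.0158 M)(0.194 L) = 0.003065 mol.
Photons that must be absorbed: 0.003065 / 0.81 = 0.003784 mol.
Incident photons needed: 0.003784 / 0.602 = 0.006286 mol.

0.00629 einstein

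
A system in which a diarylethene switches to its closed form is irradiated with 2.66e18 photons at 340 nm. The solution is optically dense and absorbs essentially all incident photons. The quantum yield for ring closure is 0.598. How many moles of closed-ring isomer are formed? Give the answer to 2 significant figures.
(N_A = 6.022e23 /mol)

2.6e-6 mol

Moles of photons: 2.66e18 / 6.022e23 = 4.417e-6 mol.
Product: Φ × n_abs = 0.598 × 4.417e-6 = 2.641e-6 mol.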